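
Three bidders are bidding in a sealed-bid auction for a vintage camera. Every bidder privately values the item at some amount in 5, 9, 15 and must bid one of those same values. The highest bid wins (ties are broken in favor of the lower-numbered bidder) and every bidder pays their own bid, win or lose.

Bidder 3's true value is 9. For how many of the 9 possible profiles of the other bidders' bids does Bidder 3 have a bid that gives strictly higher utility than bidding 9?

8

Others bid (5, 9): truth gives -9; bid 5 gives -5 > -9. Violating.
Others bid (5, 15): truth gives -9; bid 5 gives -5 > -9. Violating.
Others bid (9, 5): truth gives -9; bid 5 gives -5 > -9. Violating.
Others bid (9, 9): truth gives -9; bid 5 gives -5 > -9. Violating.
Others bid (5, 5): truth gives 0; no alternative beats it.
(Checking all 9 profiles: 8 have a profitable deviation, 1 does not.)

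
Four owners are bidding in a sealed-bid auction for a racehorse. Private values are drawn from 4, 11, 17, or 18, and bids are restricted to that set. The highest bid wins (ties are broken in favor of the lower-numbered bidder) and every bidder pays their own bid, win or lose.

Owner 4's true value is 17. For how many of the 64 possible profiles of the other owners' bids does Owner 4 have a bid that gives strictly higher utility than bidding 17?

57

Others bid (4, 4, 4): truth gives 0; bid 11 gives 6 > 0. Violating.
Others bid (4, 4, 17): truth gives -17; bid 18 gives -1 > -17. Violating.
Others bid (4, 4, 18): truth gives -17; bid 4 gives -4 > -17. Violating.
Others bid (4, 11, 17): truth gives -17; bid 18 gives -1 > -17. Violating.
Others bid (4, 4, 11): truth gives 0; no alternative beats it.
Others bid (4, 11, 4): truth gives 0; no alternative beats it.
(Checking all 64 profiles: 57 have a profitable deviation, 7 do not.)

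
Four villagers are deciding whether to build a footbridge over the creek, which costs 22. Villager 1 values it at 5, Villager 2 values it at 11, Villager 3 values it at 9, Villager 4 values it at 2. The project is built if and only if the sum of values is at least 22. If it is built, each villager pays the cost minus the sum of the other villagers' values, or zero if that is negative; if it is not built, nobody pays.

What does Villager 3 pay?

4

Total value 27 ≥ cost 22, so the project is built.
The other villagers' values sum to 18.
Cost minus that sum is 22 - 18 = 4.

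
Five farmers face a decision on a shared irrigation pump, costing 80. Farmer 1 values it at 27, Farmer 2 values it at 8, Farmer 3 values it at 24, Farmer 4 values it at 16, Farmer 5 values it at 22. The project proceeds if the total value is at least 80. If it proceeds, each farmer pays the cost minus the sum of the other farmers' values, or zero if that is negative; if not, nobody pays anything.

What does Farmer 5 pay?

Total value 97 ≥ cost 80, so the project is built.
The other farmers' values sum to 75.
Cost minus that sum is 80 - 75 = 5.

5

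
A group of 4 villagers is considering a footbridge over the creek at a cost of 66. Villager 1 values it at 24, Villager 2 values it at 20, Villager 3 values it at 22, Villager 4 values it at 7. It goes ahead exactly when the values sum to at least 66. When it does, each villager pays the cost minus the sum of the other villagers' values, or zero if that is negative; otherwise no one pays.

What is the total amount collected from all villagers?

Total value 73 ≥ cost 66, so it is built.
Villager 1: others sum to 49; max(0, 66 - 49) = 17.
Villager 2: others sum to 53; max(0, 66 - 53) = 13.
Villager 3: others sum to 51; max(0, 66 - 51) = 15.
Villager 4: others sum to 66; max(0, 66 - 66) = 0.
Total collected = 17 + 13 + 15 + 0 = 45.

45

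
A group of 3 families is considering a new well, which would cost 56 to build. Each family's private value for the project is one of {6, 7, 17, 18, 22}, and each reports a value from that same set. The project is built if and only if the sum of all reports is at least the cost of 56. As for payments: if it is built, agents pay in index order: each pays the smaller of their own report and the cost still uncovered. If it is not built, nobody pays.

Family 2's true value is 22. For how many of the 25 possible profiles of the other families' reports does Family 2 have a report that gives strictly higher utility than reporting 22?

5

Others report (17, 22): truth gives 0; report 17 gives 5 > 0. Violating.
Others report (18, 22): truth gives 0; report 17 gives 5 > 0. Violating.
Others report (22, 17): truth gives 0; report 17 gives 5 > 0. Violating.
Others report (22, 18): truth gives 0; report 17 gives 5 > 0. Violating.
Others report (6, 6): truth gives 0; no alternative beats it.
Others report (6, 7): truth gives 0; no alternative beats it.
(Checking all 25 profiles: 5 have a profitable deviation, 20 do not.)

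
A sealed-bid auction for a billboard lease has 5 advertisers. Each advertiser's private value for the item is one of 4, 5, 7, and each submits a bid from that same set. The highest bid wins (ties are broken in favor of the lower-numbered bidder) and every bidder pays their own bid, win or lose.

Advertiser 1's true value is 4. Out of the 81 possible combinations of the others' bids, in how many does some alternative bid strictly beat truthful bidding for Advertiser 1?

Others bid (4, 4, 4, 5): truth gives -4; bid 5 gives -1 > -4. Violating.
Others bid (4, 4, 4, 7): truth gives -4; bid 7 gives -3 > -4. Violating.
Others bid (4, 4, 5, 4): truth gives -4; bid 5 gives -1 > -4. Violating.
Others bid (4, 4, 5, 5): truth gives -4; bid 5 gives -1 > -4. Violating.
Others bid (4, 4, 4, 4): truth gives 0; no alternative beats it.
(Checking all 81 profiles: 80 have a profitable deviation, 1 does not.)

80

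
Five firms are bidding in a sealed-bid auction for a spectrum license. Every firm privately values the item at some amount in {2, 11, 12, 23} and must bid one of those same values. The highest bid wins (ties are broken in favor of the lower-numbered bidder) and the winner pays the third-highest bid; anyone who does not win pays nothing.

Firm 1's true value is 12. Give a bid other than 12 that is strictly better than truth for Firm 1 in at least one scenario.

23

Suppose Firm 2 bids 2, Firm 3 bids 2, Firm 4 bids 2 and Firm 5 bids 23.
Bid 12: loses, pays 0, utility 0.
Bid 23: wins, pays 2, utility 12 - 2 = 10.
So bidding 23 beats truth here (10 > 0).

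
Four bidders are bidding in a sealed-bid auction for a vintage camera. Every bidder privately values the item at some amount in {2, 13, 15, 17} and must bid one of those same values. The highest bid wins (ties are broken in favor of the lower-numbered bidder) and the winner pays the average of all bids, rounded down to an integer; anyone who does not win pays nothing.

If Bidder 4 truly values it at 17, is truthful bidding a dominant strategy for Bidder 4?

No

Consider the case where Bidder 1 bids 2, Bidder 2 bids 2 and Bidder 3 bids 2.
Truthful bid 17: wins, pays 5, utility 17 - 5 = 12.
Bid 13 instead: wins, pays 4, utility 17 - 4 = 13.
Since 13 > 12, bidding 13 is strictly better here, so truthful bidding is not dominant.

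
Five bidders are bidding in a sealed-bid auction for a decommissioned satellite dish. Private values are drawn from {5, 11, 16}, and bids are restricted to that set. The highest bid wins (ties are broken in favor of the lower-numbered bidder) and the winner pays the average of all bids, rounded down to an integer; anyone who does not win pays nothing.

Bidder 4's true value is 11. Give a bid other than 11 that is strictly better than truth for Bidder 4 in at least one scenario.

16

Suppose Bidder 1 bids 5, Bidder 2 bids 5, Bidder 3 bids 5 and Bidder 5 bids 16.
Bid 11: loses, pays 0, utility 0.
Bid 16: wins, pays 9, utility 11 - 9 = 2.
So bidding 16 beats truth here (2 > 0).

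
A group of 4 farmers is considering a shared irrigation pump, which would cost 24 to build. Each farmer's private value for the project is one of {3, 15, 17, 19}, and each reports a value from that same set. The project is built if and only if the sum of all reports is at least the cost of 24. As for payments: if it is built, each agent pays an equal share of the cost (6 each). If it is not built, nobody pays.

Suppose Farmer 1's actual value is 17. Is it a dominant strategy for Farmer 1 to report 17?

Yes

Check each profile of the others' reports and compare truth against every alternative report.
Others report (3, 3, 3): truth gives 11, best alternative gives 11.
Others report (3, 3, 15): truth gives 11, best alternative gives 11.
Others report (3, 3, 17): truth gives 11, best alternative gives 11.
Others report (3, 3, 19): truth gives 11, best alternative gives 11.
Others report (3, 15, 3): truth gives 11, best alternative gives 11.
Others report (3, 15, 15): truth gives 11, best alternative gives 11.
(Remaining 58 profiles checked similarly; truth is weakly best in each.)
In every case the truthful report is at least as good as any alternative, so it is a dominant strategy.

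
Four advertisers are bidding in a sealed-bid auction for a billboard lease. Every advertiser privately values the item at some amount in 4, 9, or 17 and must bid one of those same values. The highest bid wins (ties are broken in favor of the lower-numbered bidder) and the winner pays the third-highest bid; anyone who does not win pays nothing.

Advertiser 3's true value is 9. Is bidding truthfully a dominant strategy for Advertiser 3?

Consider the case where Advertiser 1 bids 4, Advertiser 2 bids 4 and Advertiser 4 bids 17.
Truthful bid 9: loses, pays 0, utility 0.
Bid 17 instead: wins, pays 4, utility 9 - 4 = 5.
Since 5 > 0, bidding 17 is strictly better here, so truthful bidding is not dominant.

No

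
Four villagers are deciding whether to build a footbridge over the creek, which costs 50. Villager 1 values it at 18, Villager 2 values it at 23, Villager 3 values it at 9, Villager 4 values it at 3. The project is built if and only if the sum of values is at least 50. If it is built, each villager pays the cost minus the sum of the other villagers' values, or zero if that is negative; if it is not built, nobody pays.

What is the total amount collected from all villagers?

Total value 53 ≥ cost 50, so it is built.
Villager 1: others sum to 35; max(0, 50 - 35) = 15.
Villager 2: others sum to 30; max(0, 50 - 30) = 20.
Villager 3: others sum to 44; max(0, 50 - 44) = 6.
Villager 4: others sum to 50; max(0, 50 - 50) = 0.
Total collected = 15 + 20 + 6 + 0 = 41.

41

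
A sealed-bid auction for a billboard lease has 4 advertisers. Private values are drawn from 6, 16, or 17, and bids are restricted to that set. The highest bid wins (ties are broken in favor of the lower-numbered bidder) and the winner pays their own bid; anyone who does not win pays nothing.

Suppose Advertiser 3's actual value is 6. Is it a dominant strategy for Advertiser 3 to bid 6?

Yes

Check each profile of the others' bids and compare truth against every alternative bid.
Others bid (6, 6, 6): truth gives 0, best alternative gives -10.
Others bid (6, 6, 16): truth gives 0, best alternative gives -10.
Others bid (6, 6, 17): truth gives 0, best alternative gives 0.
Others bid (6, 16, 6): truth gives 0, best alternative gives 0.
Others bid (6, 16, 16): truth gives 0, best alternative gives 0.
Others bid (6, 16, 17): truth gives 0, best alternative gives 0.
(Remaining 21 profiles checked similarly; truth is weakly best in each.)
In every case the truthful bid is at least as good as any alternative, so it is a dominant strategy.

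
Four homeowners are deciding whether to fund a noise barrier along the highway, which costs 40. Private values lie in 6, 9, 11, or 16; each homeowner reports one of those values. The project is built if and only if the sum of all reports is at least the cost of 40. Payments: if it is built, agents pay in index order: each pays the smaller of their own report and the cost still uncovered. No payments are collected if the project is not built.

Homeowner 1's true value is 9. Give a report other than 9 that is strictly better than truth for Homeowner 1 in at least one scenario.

Suppose Homeowner 2 reports 6, Homeowner 3 reports 16 and Homeowner 4 reports 16.
Report 9: project built, pays 9, utility 9 - 9 = 0.
Report 6: project built, pays 6, utility 9 - 6 = 3.
So reporting 6 beats truth here (3 > 0).

6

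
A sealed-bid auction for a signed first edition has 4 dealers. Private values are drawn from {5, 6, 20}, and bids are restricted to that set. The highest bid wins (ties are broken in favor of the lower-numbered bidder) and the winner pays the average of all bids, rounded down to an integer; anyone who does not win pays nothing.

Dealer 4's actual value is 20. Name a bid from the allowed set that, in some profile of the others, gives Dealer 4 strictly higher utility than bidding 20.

Suppose Dealer 1 bids 5, Dealer 2 bids 5 and Dealer 3 bids 5.
Bid 20: wins, pays 8, utility 20 - 8 = 12.
Bid 6: wins, pays 5, utility 20 - 5 = 15.
So bidding 6 beats truth here (15 > 12).

6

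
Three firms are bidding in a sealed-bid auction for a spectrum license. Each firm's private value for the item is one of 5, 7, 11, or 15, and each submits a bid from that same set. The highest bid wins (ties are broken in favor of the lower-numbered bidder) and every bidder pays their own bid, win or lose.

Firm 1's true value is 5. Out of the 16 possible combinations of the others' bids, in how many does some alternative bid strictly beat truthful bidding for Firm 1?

Others bid (5, 7): truth gives -5; bid 7 gives -2 > -5. Violating.
Others bid (7, 5): truth gives -5; bid 7 gives -2 > -5. Violating.
Others bid (7, 7): truth gives -5; bid 7 gives -2 > -5. Violating.
Others bid (5, 5): truth gives 0; no alternative beats it.
Others bid (5, 11): truth gives -5; no alternative beats it.
(Checking all 16 profiles: 3 have a profitable deviation, 13 do not.)

3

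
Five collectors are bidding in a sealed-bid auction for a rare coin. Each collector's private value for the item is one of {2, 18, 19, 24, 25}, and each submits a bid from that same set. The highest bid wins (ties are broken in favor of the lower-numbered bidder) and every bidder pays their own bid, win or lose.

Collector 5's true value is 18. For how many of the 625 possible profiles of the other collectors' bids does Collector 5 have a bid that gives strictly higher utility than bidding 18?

Others bid (2, 2, 2, 18): truth gives -18; bid 19 gives -1 > -18. Violating.
Others bid (2, 2, 2, 19): truth gives -18; bid 2 gives -2 > -18. Violating.
Others bid (2, 2, 2, 24): truth gives -18; bid 2 gives -2 > -18. Violating.
Others bid (2, 2, 2, 25): truth gives -18; bid 2 gives -2 > -18. Violating.
Others bid (2, 2, 2, 2): truth gives 0; no alternative beats it.
(Checking all 625 profiles: 624 have a profitable deviation, 1 does not.)

624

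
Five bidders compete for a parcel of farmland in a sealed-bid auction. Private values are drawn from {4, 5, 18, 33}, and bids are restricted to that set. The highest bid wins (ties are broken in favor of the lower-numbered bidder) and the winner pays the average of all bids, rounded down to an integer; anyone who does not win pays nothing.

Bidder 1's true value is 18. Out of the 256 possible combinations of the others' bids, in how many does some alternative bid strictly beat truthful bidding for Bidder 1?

Others bid (4, 4, 4, 4): truth gives 12; bid 4 gives 14 > 12. Violating.
Others bid (4, 4, 4, 5): truth gives 11; bid 5 gives 14 > 11. Violating.
Others bid (4, 4, 4, 33): truth gives 0; bid 33 gives 3 > 0. Violating.
Others bid (4, 4, 5, 4): truth gives 11; bid 5 gives 14 > 11. Violating.
Others bid (4, 4, 4, 18): truth gives 9; no alternative beats it.
Others bid (4, 4, 5, 18): truth gives 9; no alternative beats it.
(Checking all 256 profiles: 48 have a profitable deviation, 208 do not.)

48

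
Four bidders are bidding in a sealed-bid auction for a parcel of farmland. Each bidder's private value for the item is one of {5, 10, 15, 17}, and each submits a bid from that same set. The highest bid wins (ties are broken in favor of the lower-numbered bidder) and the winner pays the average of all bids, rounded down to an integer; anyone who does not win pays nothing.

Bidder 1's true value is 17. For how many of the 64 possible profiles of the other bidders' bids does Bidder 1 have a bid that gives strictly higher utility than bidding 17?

17

Others bid (5, 5, 5): truth gives 9; bid 5 gives 12 > 9. Violating.
Others bid (5, 5, 10): truth gives 8; bid 10 gives 10 > 8. Violating.
Others bid (5, 10, 5): truth gives 8; bid 10 gives 10 > 8. Violating.
Others bid (5, 10, 10): truth gives 7; bid 10 gives 9 > 7. Violating.
Others bid (5, 5, 15): truth gives 7; no alternative beats it.
Others bid (5, 5, 17): truth gives 6; no alternative beats it.
(Checking all 64 profiles: 17 have a profitable deviation, 47 do not.)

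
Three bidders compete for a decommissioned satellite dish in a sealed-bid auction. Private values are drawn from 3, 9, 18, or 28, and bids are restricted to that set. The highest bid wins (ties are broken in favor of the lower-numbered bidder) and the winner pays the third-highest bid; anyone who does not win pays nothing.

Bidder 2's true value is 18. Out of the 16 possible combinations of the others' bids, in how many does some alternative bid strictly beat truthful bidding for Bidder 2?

4

Others bid (3, 28): truth gives 0; bid 28 gives 15 > 0. Violating.
Others bid (9, 28): truth gives 0; bid 28 gives 9 > 0. Violating.
Others bid (18, 3): truth gives 0; bid 28 gives 15 > 0. Violating.
Others bid (18, 9): truth gives 0; bid 28 gives 9 > 0. Violating.
Others bid (3, 3): truth gives 15; no alternative beats it.
Others bid (3, 9): truth gives 15; no alternative beats it.
(Checking all 16 profiles: 4 have a profitable deviation, 12 do not.)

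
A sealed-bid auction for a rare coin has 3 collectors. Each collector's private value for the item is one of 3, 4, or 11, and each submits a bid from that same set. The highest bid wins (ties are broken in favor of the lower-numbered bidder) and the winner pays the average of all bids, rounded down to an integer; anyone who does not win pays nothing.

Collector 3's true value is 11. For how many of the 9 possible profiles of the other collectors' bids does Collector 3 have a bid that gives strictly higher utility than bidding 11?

1

Others bid (3, 3): truth gives 6; bid 4 gives 8 > 6. Violating.
Others bid (3, 4): truth gives 5; no alternative beats it.
Others bid (3, 11): truth gives 0; no alternative beats it.
(Checking all 9 profiles: 1 has a profitable deviation, 8 do not.)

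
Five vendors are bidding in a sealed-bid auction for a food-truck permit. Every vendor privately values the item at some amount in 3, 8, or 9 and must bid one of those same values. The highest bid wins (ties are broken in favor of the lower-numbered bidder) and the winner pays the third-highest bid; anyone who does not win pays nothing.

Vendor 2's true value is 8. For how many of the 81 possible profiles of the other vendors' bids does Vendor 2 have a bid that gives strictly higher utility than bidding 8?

Others bid (3, 3, 3, 9): truth gives 0; bid 9 gives 5 > 0. Violating.
Others bid (3, 3, 9, 3): truth gives 0; bid 9 gives 5 > 0. Violating.
Others bid (3, 9, 3, 3): truth gives 0; bid 9 gives 5 > 0. Violating.
Others bid (8, 3, 3, 3): truth gives 0; bid 9 gives 5 > 0. Violating.
Others bid (3, 3, 3, 3): truth gives 5; no alternative beats it.
Others bid (3, 3, 3, 8): truth gives 5; no alternative beats it.
(Checking all 81 profiles: 4 have a profitable deviation, 77 do not.)

4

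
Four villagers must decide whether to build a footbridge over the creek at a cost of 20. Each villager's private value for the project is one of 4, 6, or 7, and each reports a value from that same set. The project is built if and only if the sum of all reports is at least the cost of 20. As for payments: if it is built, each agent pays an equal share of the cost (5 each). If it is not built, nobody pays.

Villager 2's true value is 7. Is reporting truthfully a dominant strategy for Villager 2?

Yes

Check each profile of the others' reports and compare truth against every alternative report.
Others report (4, 4, 6): truth gives 2, best alternative gives 2.
Others report (4, 4, 7): truth gives 2, best alternative gives 2.
Others report (4, 6, 4): truth gives 2, best alternative gives 2.
Others report (4, 6, 6): truth gives 2, best alternative gives 2.
Others report (4, 6, 7): truth gives 2, best alternative gives 2.
Others report (4, 7, 4): truth gives 2, best alternative gives 2.
(Remaining 21 profiles checked similarly; truth is weakly best in each.)
In every case the truthful report is at least as good as any alternative, so it is a dominant strategy.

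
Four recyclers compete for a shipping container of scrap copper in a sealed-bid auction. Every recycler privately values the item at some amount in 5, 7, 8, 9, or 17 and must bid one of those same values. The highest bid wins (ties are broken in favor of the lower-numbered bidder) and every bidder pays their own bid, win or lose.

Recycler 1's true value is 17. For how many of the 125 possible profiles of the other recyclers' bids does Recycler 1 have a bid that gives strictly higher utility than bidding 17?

Others bid (5, 5, 5): truth gives 0; bid 5 gives 12 > 0. Violating.
Others bid (5, 5, 7): truth gives 0; bid 7 gives 10 > 0. Violating.
Others bid (5, 5, 8): truth gives 0; bid 8 gives 9 > 0. Violating.
Others bid (5, 5, 9): truth gives 0; bid 9 gives 8 > 0. Violating.
Others bid (5, 5, 17): truth gives 0; no alternative beats it.
Others bid (5, 7, 17): truth gives 0; no alternative beats it.
(Checking all 125 profiles: 64 have a profitable deviation, 61 do not.)

64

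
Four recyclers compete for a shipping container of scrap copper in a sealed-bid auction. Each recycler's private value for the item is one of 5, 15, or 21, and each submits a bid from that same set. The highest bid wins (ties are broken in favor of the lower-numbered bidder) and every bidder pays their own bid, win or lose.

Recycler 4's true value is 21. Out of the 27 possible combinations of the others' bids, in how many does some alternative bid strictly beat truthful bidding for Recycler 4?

20

Others bid (5, 5, 5): truth gives 0; bid 15 gives 6 > 0. Violating.
Others bid (5, 5, 21): truth gives -21; bid 5 gives -5 > -21. Violating.
Others bid (5, 15, 21): truth gives -21; bid 5 gives -5 > -21. Violating.
Others bid (5, 21, 5): truth gives -21; bid 5 gives -5 > -21. Violating.
Others bid (5, 5, 15): truth gives 0; no alternative beats it.
Others bid (5, 15, 5): truth gives 0; no alternative beats it.
(Checking all 27 profiles: 20 have a profitable deviation, 7 do not.)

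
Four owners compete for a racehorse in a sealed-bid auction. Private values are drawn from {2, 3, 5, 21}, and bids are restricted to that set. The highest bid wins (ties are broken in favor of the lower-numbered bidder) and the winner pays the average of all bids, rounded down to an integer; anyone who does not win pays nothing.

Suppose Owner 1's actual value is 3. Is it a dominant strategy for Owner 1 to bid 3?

Check each profile of the others' bids and compare truth against every alternative bid.
Others bid (2, 2, 3): truth gives 1, best alternative gives 0.
Others bid (2, 3, 2): truth gives 1, best alternative gives 0.
Others bid (2, 3, 3): truth gives 1, best alternative gives 0.
Others bid (3, 2, 2): truth gives 1, best alternative gives 0.
Others bid (3, 2, 3): truth gives 1, best alternative gives 0.
Others bid (3, 3, 2): truth gives 1, best alternative gives 0.
(Remaining 58 profiles checked similarly; truth is weakly best in each.)
In every case the truthful bid is at least as good as any alternative, so it is a dominant strategy.

Yes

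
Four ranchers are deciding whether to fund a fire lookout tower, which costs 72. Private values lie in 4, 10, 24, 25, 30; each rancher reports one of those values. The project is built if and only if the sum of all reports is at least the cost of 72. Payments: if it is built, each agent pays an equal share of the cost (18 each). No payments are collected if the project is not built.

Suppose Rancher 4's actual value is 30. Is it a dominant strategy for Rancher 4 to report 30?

Check each profile of the others' reports and compare truth against every alternative report.
Others report (4, 10, 30): truth gives 12, best alternative gives 0.
Others report (4, 30, 10): truth gives 12, best alternative gives 0.
Others report (10, 4, 30): truth gives 12, best alternative gives 0.
Others report (10, 10, 24): truth gives 12, best alternative gives 0.
Others report (10, 10, 25): truth gives 12, best alternative gives 0.
Others report (10, 24, 10): truth gives 12, best alternative gives 0.
(Remaining 119 profiles checked similarly; truth is weakly best in each.)
In every case the truthful report is at least as good as any alternative, so it is a dominant strategy.

Yes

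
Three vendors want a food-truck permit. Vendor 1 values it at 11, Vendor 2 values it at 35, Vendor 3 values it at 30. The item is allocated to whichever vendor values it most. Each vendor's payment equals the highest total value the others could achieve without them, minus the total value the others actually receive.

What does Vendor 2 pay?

30

Vendor 2 has the highest value and receives the item.
Without Vendor 2, the item would go to the next-highest value, 30, so the others could achieve 30.
With Vendor 2 present and winning, the others receive nothing, so their total is 0.
Payment = 30 - 0 = 30.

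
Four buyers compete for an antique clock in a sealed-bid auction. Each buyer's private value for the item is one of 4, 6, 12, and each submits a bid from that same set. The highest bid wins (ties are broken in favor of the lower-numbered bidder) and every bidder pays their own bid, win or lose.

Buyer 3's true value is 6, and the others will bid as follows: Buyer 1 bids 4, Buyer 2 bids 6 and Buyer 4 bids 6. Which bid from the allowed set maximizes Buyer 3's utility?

Bid 4: loses but pays 4, utility -4.
Bid 6: loses but pays 6, utility -6.
Bid 12: wins, pays 12, utility 6 - 12 = -6.
The best choice is 4 with utility -4.

4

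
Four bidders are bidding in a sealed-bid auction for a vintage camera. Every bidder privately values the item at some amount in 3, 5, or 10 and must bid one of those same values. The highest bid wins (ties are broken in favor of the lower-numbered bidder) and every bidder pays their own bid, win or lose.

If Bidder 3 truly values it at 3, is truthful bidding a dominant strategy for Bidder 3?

Consider the case where Bidder 1 bids 3, Bidder 2 bids 3 and Bidder 4 bids 3.
Truthful bid 3: loses but pays 3, utility -3.
Bid 5 instead: wins, pays 5, utility 3 - 5 = -2.
Since -2 > -3, bidding 5 is strictly better here, so truthful bidding is not dominant.

No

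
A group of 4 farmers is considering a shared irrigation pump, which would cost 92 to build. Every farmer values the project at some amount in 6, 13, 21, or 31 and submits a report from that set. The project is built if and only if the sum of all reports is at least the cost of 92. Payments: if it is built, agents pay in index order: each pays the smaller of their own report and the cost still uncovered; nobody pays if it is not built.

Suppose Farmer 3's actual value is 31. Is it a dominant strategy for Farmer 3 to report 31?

Consider the case where Farmer 1 reports 13, Farmer 2 reports 31 and Farmer 4 reports 31.
Truthful report 31: project built, pays 31, utility 31 - 31 = 0.
Report 21 instead: project built, pays 21, utility 31 - 21 = 10.
Since 10 > 0, reporting 21 is strictly better here, so truthful reporting is not dominant.

No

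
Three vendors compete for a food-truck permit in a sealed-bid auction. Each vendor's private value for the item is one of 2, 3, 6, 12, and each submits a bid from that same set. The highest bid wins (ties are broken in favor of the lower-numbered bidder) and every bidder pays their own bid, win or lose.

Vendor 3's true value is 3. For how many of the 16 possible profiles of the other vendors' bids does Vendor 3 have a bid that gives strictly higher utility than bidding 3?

15

Others bid (2, 3): truth gives -3; bid 2 gives -2 > -3. Violating.
Others bid (2, 6): truth gives -3; bid 2 gives -2 > -3. Violating.
Others bid (2, 12): truth gives -3; bid 2 gives -2 > -3. Violating.
Others bid (3, 2): truth gives -3; bid 2 gives -2 > -3. Violating.
Others bid (2, 2): truth gives 0; no alternative beats it.
(Checking all 16 profiles: 15 have a profitable deviation, 1 does not.)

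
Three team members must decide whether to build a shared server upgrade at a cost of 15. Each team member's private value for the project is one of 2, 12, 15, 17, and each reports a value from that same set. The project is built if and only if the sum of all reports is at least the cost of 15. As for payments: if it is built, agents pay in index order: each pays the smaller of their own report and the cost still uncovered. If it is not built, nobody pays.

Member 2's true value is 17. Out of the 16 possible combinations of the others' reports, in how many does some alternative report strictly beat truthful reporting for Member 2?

8

Others report (2, 2): truth gives 4; report 12 gives 5 > 4. Violating.
Others report (2, 12): truth gives 4; report 2 gives 15 > 4. Violating.
Others report (2, 15): truth gives 4; report 2 gives 15 > 4. Violating.
Others report (2, 17): truth gives 4; report 2 gives 15 > 4. Violating.
Others report (15, 2): truth gives 17; no alternative beats it.
Others report (15, 12): truth gives 17; no alternative beats it.
(Checking all 16 profiles: 8 have a profitable deviation, 8 do not.)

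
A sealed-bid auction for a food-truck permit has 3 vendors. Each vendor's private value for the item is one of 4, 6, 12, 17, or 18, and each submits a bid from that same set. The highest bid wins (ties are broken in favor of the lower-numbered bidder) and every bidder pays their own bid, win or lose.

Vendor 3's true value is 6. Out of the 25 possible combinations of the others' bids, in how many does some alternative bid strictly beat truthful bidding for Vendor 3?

24

Others bid (4, 6): truth gives -6; bid 4 gives -4 > -6. Violating.
Others bid (4, 12): truth gives -6; bid 4 gives -4 > -6. Violating.
Others bid (4, 17): truth gives -6; bid 4 gives -4 > -6. Violating.
Others bid (4, 18): truth gives -6; bid 4 gives -4 > -6. Violating.
Others bid (4, 4): truth gives 0; no alternative beats it.
(Checking all 25 profiles: 24 have a profitable deviation, 1 does not.)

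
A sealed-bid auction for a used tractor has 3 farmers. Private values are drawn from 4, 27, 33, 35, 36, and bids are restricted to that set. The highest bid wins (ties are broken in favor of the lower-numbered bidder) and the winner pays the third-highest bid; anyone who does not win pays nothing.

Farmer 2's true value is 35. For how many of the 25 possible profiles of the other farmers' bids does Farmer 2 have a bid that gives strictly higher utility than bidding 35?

Others bid (4, 36): truth gives 0; bid 36 gives 31 > 0. Violating.
Others bid (27, 36): truth gives 0; bid 36 gives 8 > 0. Violating.
Others bid (33, 36): truth gives 0; bid 36 gives 2 > 0. Violating.
Others bid (35, 4): truth gives 0; bid 36 gives 31 > 0. Violating.
Others bid (4, 4): truth gives 31; no alternative beats it.
Others bid (4, 27): truth gives 31; no alternative beats it.
(Checking all 25 profiles: 6 have a profitable deviation, 19 do not.)

6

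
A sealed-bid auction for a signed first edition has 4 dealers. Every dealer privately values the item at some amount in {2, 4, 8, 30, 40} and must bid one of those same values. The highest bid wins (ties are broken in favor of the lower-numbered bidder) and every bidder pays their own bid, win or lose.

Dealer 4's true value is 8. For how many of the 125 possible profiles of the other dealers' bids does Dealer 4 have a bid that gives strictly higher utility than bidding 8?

Others bid (2, 2, 2): truth gives 0; bid 4 gives 4 > 0. Violating.
Others bid (2, 2, 8): truth gives -8; bid 2 gives -2 > -8. Violating.
Others bid (2, 2, 30): truth gives -8; bid 2 gives -2 > -8. Violating.
Others bid (2, 2, 40): truth gives -8; bid 2 gives -2 > -8. Violating.
Others bid (2, 2, 4): truth gives 0; no alternative beats it.
Others bid (2, 4, 2): truth gives 0; no alternative beats it.
(Checking all 125 profiles: 118 have a profitable deviation, 7 do not.)

118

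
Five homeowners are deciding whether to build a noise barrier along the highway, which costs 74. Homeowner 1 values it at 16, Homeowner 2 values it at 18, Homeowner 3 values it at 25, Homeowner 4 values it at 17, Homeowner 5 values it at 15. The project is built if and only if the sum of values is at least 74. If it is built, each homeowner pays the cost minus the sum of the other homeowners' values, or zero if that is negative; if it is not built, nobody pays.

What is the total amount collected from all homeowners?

9

Total value 91 ≥ cost 74, so it is built.
Homeowner 1: others sum to 75; max(0, 74 - 75) = 0.
Homeowner 2: others sum to 73; max(0, 74 - 73) = 1.
Homeowner 3: others sum to 66; max(0, 74 - 66) = 8.
Homeowner 4: others sum to 74; max(0, 74 - 74) = 0.
Homeowner 5: others sum to 76; max(0, 74 - 76) = 0.
Total collected = 0 + 1 + 8 + 0 + 0 = 9.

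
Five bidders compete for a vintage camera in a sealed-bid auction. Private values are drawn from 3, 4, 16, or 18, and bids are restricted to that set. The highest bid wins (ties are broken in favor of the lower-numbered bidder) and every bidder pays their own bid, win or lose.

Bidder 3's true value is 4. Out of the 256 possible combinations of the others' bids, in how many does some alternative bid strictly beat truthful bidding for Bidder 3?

Others bid (3, 3, 3, 16): truth gives -4; bid 3 gives -3 > -4. Violating.
Others bid (3, 3, 3, 18): truth gives -4; bid 3 gives -3 > -4. Violating.
Others bid (3, 3, 4, 16): truth gives -4; bid 3 gives -3 > -4. Violating.
Others bid (3, 3, 4, 18): truth gives -4; bid 3 gives -3 > -4. Violating.
Others bid (3, 3, 3, 3): truth gives 0; no alternative beats it.
Others bid (3, 3, 3, 4): truth gives 0; no alternative beats it.
(Checking all 256 profiles: 252 have a profitable deviation, 4 do not.)

252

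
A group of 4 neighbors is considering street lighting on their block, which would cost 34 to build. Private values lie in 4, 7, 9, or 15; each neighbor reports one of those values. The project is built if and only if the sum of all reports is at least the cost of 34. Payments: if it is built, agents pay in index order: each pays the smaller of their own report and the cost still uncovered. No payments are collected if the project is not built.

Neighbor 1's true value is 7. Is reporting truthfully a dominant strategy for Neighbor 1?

Consider the case where Neighbor 2 reports 4, Neighbor 3 reports 15 and Neighbor 4 reports 15.
Truthful report 7: project built, pays 7, utility 7 - 7 = 0.
Report 4 instead: project built, pays 4, utility 7 - 4 = 3.
Since 3 > 0, reporting 4 is strictly better here, so truthful reporting is not dominant.

No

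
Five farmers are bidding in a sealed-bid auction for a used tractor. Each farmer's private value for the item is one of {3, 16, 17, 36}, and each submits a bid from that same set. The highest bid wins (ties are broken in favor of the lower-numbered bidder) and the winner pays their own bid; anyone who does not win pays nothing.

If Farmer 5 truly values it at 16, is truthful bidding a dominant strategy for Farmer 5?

Check each profile of the others' bids and compare truth against every alternative bid.
Others bid (3, 3, 3, 3): truth gives 0, best alternative gives 0.
Others bid (3, 3, 3, 16): truth gives 0, best alternative gives 0.
Others bid (3, 3, 3, 17): truth gives 0, best alternative gives 0.
Others bid (3, 3, 3, 36): truth gives 0, best alternative gives 0.
Others bid (3, 3, 16, 3): truth gives 0, best alternative gives 0.
Others bid (3, 3, 16, 16): truth gives 0, best alternative gives 0.
(Remaining 250 profiles checked similarly; truth is weakly best in each.)
In every case the truthful bid is at least as good as any alternative, so it is a dominant strategy.

Yes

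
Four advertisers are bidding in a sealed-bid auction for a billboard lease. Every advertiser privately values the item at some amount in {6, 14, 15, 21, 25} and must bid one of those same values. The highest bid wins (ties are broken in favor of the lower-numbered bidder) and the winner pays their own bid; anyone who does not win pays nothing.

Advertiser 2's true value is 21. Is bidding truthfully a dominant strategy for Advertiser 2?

Consider the case where Advertiser 1 bids 6, Advertiser 3 bids 6 and Advertiser 4 bids 6.
Truthful bid 21: wins, pays 21, utility 21 - 21 = 0.
Bid 14 instead: wins, pays 14, utility 21 - 14 = 7.
Since 7 > 0, bidding 14 is strictly better here, so truthful bidding is not dominant.

No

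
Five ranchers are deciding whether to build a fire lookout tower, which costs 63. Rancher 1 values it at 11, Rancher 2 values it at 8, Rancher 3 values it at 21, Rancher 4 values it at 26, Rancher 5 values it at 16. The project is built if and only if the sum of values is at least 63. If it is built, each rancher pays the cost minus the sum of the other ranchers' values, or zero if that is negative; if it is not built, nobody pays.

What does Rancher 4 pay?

Total value 82 ≥ cost 63, so the project is built.
The other ranchers' values sum to 56.
Cost minus that sum is 63 - 56 = 7.

7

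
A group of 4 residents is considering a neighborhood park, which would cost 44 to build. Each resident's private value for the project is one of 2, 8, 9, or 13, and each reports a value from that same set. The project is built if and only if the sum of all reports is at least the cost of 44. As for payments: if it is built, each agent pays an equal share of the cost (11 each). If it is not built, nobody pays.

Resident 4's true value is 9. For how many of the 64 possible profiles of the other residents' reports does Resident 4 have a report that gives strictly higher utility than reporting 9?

Others report (9, 13, 13): truth gives -2; report 2 gives 0 > -2. Violating.
Others report (13, 9, 13): truth gives -2; report 2 gives 0 > -2. Violating.
Others report (13, 13, 9): truth gives -2; report 2 gives 0 > -2. Violating.
Others report (13, 13, 13): truth gives -2; report 2 gives 0 > -2. Violating.
Others report (2, 2, 2): truth gives 0; no alternative beats it.
Others report (2, 2, 8): truth gives 0; no alternative beats it.
(Checking all 64 profiles: 4 have a profitable deviation, 60 do not.)

4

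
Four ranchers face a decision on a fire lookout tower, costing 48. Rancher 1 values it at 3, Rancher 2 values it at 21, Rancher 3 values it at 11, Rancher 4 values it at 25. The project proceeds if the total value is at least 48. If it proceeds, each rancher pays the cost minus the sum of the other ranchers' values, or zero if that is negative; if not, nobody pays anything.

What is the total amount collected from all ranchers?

22

Total value 60 ≥ cost 48, so it is built.
Rancher 1: others sum to 57; max(0, 48 - 57) = 0.
Rancher 2: others sum to 39; max(0, 48 - 39) = 9.
Rancher 3: others sum to 49; max(0, 48 - 49) = 0.
Rancher 4: others sum to 35; max(0, 48 - 35) = 13.
Total collected = 0 + 9 + 0 + 13 = 22.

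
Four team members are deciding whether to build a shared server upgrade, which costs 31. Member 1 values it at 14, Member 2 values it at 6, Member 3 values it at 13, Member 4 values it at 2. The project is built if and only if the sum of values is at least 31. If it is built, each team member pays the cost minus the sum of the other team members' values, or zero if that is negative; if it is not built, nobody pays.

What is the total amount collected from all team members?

21

Total value 35 ≥ cost 31, so it is built.
Member 1: others sum to 21; max(0, 31 - 21) = 10.
Member 2: others sum to 29; max(0, 31 - 29) = 2.
Member 3: others sum to 22; max(0, 31 - 22) = 9.
Member 4: others sum to 33; max(0, 31 - 33) = 0.
Total collected = 10 + 2 + 9 + 0 = 21.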